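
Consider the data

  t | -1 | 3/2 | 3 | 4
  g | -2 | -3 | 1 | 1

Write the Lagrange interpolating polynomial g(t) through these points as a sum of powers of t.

Build the Lagrange basis polynomials:
L_0(t) = (t - 3/2)(t - 3)(t - 4) / [-50] = -(1/50)t^3 + (17/100)t^2 - (9/20)t + 9/25
L_1(t) = (t + 1)(t - 3)(t - 4) / [75/8] = (8/75)t^3 - (16/25)t^2 + (8/15)t + 32/25
L_2(t) = (t + 1)(t - 3/2)(t - 4) / [-6] = -(1/6)t^3 + (3/4)t^2 - (1/12)t - 1
L_3(t) = (t + 1)(t - 3/2)(t - 3) / [25/2] = (2/25)t^3 - (7/25)t^2 + 9/25
g(t) = (-2)·L_0 + (-3)·L_1 + 1·L_2 + 1·L_3
  (-2)·L_0(t) = (1/25)t^3 - (17/50)t^2 + (9/10)t - 18/25
  (-3)·L_1(t) = -(8/25)t^3 + (48/25)t^2 - (8/5)t - 96/25
  1·L_2(t) = -(1/6)t^3 + (3/4)t^2 - (1/12)t - 1
  1·L_3(t) = (2/25)t^3 - (7/25)t^2 + 9/25
Adding term by term: -(11/30)t^3 + (41/20)t^2 - (47/60)t - 26/5

g(t) = -(11/30)t^3 + (41/20)t^2 - (47/60)t - 26/5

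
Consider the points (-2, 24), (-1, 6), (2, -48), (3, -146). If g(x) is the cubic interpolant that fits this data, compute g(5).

Evaluate each Lagrange basis at x = 5:
L_0(5) = (6)·(3)·(2)/[(-1)·(-4)·(-5)] = -9/5
L_1(5) = (7)·(3)·(2)/[(1)·(-3)·(-4)] = 7/2
L_2(5) = (7)·(6)·(2)/[(4)·(3)·(-1)] = -7
L_3(5) = (7)·(6)·(3)/[(5)·(4)·(1)] = 63/10
Sum: 24·(-9/5) + 6·(7/2) + (-48)·(-7) + (-146)·(63/10) = -606

-606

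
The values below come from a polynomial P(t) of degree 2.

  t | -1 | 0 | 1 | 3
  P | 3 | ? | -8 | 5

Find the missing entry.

The 3 known values determine P uniquely (degree ≤ 2).
Evaluate each Lagrange basis at t = 0:
L_0(0) = (-1)·(-3)/[(-2)·(-4)] = 3/8
L_1(0) = (1)·(-3)/[(2)·(-2)] = 3/4
L_2(0) = (1)·(-1)/[(4)·(2)] = -1/8
Sum: 3·(3/8) + (-8)·(3/4) + 5·(-1/8) = -11/2

-11/2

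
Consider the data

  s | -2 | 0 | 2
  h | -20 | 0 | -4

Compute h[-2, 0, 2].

h[-2,0] = (0 - (-20)) / (0 - (-2)) = 10
h[0,2] = (-4 - 0) / (2 - 0) = -2
h[-2,0,2] = (-2 - 10) / (2 - (-2)) = -3

-3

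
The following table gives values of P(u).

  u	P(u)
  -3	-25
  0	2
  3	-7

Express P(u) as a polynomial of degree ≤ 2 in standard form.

P(u) = -2u^2 + 3u + 2

Newton's divided differences:
P[-3,0] = (2 - (-25)) / (0 - (-3)) = 9
P[0,3] = (-7 - 2) / (3 - 0) = -3
P[-3,0,3] = (-3 - 9) / (3 - (-3)) = -2
P(u) = -25 + 9·(u + 3) + (-2)·(u + 3)u
Expanding: P(u) = -2u^2 + 3u + 2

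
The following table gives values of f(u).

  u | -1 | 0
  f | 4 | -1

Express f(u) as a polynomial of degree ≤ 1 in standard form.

L_0(u) = u / [-1] = -u
L_1(u) = (u + 1) / [1] = u + 1
f(u) = 4·L_0 + (-1)·L_1
  4·L_0(u) = -4u
  (-1)·L_1(u) = -u - 1
Adding term by term: -5u - 1

f(u) = -5u - 1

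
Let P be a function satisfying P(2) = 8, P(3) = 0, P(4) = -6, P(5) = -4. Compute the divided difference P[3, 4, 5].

4

P[3,4] = (-6 - 0) / (4 - 3) = -6
P[4,5] = (-4 - (-6)) / (5 - 4) = 2
P[3,4,5] = (2 - (-6)) / (5 - 3) = 4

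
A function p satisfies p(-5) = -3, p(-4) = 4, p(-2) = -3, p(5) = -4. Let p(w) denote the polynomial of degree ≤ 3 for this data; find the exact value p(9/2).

Using Newton's divided-difference form:
p[-5,-4] = (4 - (-3)) / (-4 - (-5)) = 7
p[-4,-2] = (-3 - 4) / (-2 - (-4)) = -7/2
p[-2,5] = (-4 - (-3)) / (5 - (-2)) = -1/7
p[-5,-4,-2] = (-7/2 - 7) / (-2 - (-5)) = -7/2
p[-4,-2,5] = (-1/7 - (-7/2)) / (5 - (-4)) = 47/126
p[-5,-4,-2,5] = (47/126 - (-7/2)) / (5 - (-5)) = 122/315
p(9/2) = -3 + 7·(19/2) + (-7/2)·(19/2)·(17/2) + (122/315)·(19/2)·(17/2)·(13/2) = -39917/2520

-39917/2520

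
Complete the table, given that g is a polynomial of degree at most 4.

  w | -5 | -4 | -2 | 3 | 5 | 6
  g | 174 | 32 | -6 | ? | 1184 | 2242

214

The 5 known values determine g uniquely (degree ≤ 4).
Evaluate each Lagrange basis at w = 3:
L_0(3) = (7)·(5)·(-2)·(-3)/[(-1)·(-3)·(-10)·(-11)] = 7/11
L_1(3) = (8)·(5)·(-2)·(-3)/[(1)·(-2)·(-9)·(-10)] = -4/3
L_2(3) = (8)·(7)·(-2)·(-3)/[(3)·(2)·(-7)·(-8)] = 1
L_3(3) = (8)·(7)·(5)·(-3)/[(10)·(9)·(7)·(-1)] = 4/3
L_4(3) = (8)·(7)·(5)·(-2)/[(11)·(10)·(8)·(1)] = -7/11
Sum: 174·(7/11) + 32·(-4/3) + (-6)·(1) + 1184·(4/3) + 2242·(-7/11) = 214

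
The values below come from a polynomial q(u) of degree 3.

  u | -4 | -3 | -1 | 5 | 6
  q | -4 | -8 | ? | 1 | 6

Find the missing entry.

The 4 known values determine q uniquely (degree ≤ 3).
Evaluate each Lagrange basis at u = -1:
L_0(-1) = (2)·(-6)·(-7)/[(-1)·(-9)·(-10)] = -14/15
L_1(-1) = (3)·(-6)·(-7)/[(1)·(-8)·(-9)] = 7/4
L_2(-1) = (3)·(2)·(-7)/[(9)·(8)·(-1)] = 7/12
L_3(-1) = (3)·(2)·(-6)/[(10)·(9)·(1)] = -2/5
Sum: (-4)·(-14/15) + (-8)·(7/4) + 1·(7/12) + 6·(-2/5) = -145/12

-145/12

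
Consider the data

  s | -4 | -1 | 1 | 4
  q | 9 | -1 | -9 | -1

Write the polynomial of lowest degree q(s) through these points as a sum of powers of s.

q(s) = (11/60)s^3 + (3/5)s^2 - (251/60)s - 28/5

Newton's divided differences:
q[-4,-1] = (-1 - 9) / (-1 - (-4)) = -10/3
q[-1,1] = (-9 - (-1)) / (1 - (-1)) = -4
q[1,4] = (-1 - (-9)) / (4 - 1) = 8/3
q[-4,-1,1] = (-4 - (-10/3)) / (1 - (-4)) = -2/15
q[-1,1,4] = (8/3 - (-4)) / (4 - (-1)) = 4/3
q[-4,-1,1,4] = (4/3 - (-2/15)) / (4 - (-4)) = 11/60
q(s) = 9 + (-10/3)·(s + 4) + (-2/15)·(s + 4)(s + 1) + (11/60)·(s + 4)(s + 1)(s - 1)
Expanding: q(s) = (11/60)s^3 + (3/5)s^2 - (251/60)s - 28/5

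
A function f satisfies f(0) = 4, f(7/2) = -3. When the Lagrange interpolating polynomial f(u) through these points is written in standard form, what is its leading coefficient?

-2

L_0(u) = (u - 7/2) / [-7/2] = -(2/7)u + 1
L_1(u) = u / [7/2] = (2/7)u
f(u) = 4·L_0 + (-3)·L_1
Only the coefficient of u is needed; take it from each L_i and combine:
4·(-2/7) + (-3)·(2/7) = -2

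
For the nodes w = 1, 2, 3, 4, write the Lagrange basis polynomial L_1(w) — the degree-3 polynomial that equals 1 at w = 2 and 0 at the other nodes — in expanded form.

L_1(w) = (1/2)w^3 - 4w^2 + (19/2)w - 6

L_1(w) = (w - 1)(w - 3)(w - 4) / [(1)·(-1)·(-2)]
       = (w^3 - 8w^2 + 19w - 12) / (2)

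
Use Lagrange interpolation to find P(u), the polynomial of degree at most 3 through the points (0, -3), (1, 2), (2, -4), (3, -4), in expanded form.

P(u) = (17/6)u^3 - 14u^2 + (97/6)u - 3

Build the Lagrange basis polynomials:
L_0(u) = (u - 1)(u - 2)(u - 3) / [-6] = -(1/6)u^3 + u^2 - (11/6)u + 1
L_1(u) = u(u - 2)(u - 3) / [2] = (1/2)u^3 - (5/2)u^2 + 3u
L_2(u) = u(u - 1)(u - 3) / [-2] = -(1/2)u^3 + 2u^2 - (3/2)u
L_3(u) = u(u - 1)(u - 2) / [6] = (1/6)u^3 - (1/2)u^2 + (1/3)u
P(u) = (-3)·L_0 + 2·L_1 + (-4)·L_2 + (-4)·L_3
  (-3)·L_0(u) = (1/2)u^3 - 3u^2 + (11/2)u - 3
  2·L_1(u) = u^3 - 5u^2 + 6u
  (-4)·L_2(u) = 2u^3 - 8u^2 + 6u
  (-4)·L_3(u) = -(2/3)u^3 + 2u^2 - (4/3)u
Adding term by term: (17/6)u^3 - 14u^2 + (97/6)u - 3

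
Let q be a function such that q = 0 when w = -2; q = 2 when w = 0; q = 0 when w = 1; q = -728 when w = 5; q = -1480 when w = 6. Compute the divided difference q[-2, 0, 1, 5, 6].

q[-2,0] = (2 - 0) / (0 - (-2)) = 1
q[0,1] = (0 - 2) / (1 - 0) = -2
q[1,5] = (-728 - 0) / (5 - 1) = -182
q[5,6] = (-1480 - (-728)) / (6 - 5) = -752
q[-2,0,1] = (-2 - 1) / (1 - (-2)) = -1
q[0,1,5] = (-182 - (-2)) / (5 - 0) = -36
q[1,5,6] = (-752 - (-182)) / (6 - 1) = -114
q[-2,0,1,5] = (-36 - (-1)) / (5 - (-2)) = -5
q[0,1,5,6] = (-114 - (-36)) / (6 - 0) = -13
q[-2,0,1,5,6] = (-13 - (-5)) / (6 - (-2)) = -1

-1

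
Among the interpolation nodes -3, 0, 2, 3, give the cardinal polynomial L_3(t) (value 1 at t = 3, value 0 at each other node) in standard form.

L_3(t) = (t + 3)t(t - 2) / [(6)·(3)·(1)]
       = (t^3 + t^2 - 6t) / (18)

L_3(t) = (1/18)t^3 + (1/18)t^2 - (1/3)t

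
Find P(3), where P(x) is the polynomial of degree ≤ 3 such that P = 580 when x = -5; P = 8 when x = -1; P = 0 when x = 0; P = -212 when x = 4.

Using Newton's divided-difference form:
P[-5,-1] = (8 - 580) / (-1 - (-5)) = -143
P[-1,0] = (0 - 8) / (0 - (-1)) = -8
P[0,4] = (-212 - 0) / (4 - 0) = -53
P[-5,-1,0] = (-8 - (-143)) / (0 - (-5)) = 27
P[-1,0,4] = (-53 - (-8)) / (4 - (-1)) = -9
P[-5,-1,0,4] = (-9 - 27) / (4 - (-5)) = -4
P(3) = 580 + (-143)·(8) + 27·(8)·(4) + (-4)·(8)·(4)·(3) = -84

-84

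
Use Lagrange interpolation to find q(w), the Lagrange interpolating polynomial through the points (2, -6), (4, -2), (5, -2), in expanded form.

L_0(w) = (w - 4)(w - 5) / [6] = (1/6)w^2 - (3/2)w + 10/3
L_1(w) = (w - 2)(w - 5) / [-2] = -(1/2)w^2 + (7/2)w - 5
L_2(w) = (w - 2)(w - 4) / [3] = (1/3)w^2 - 2w + 8/3
q(w) = (-6)·L_0 + (-2)·L_1 + (-2)·L_2
  (-6)·L_0(w) = -w^2 + 9w - 20
  (-2)·L_1(w) = w^2 - 7w + 10
  (-2)·L_2(w) = -(2/3)w^2 + 4w - 16/3
Adding term by term: -(2/3)w^2 + 6w - 46/3

q(w) = -(2/3)w^2 + 6w - 46/3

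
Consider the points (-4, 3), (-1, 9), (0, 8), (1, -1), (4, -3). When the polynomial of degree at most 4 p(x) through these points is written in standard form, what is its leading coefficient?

7/30

The leading coefficient equals the top divided difference p[-4,-1,0,1,4].
p[-4,-1] = (9 - 3) / (-1 - (-4)) = 2
p[-1,0] = (8 - 9) / (0 - (-1)) = -1
p[0,1] = (-1 - 8) / (1 - 0) = -9
p[1,4] = (-3 - (-1)) / (4 - 1) = -2/3
p[-4,-1,0] = (-1 - 2) / (0 - (-4)) = -3/4
p[-1,0,1] = (-9 - (-1)) / (1 - (-1)) = -4
p[0,1,4] = (-2/3 - (-9)) / (4 - 0) = 25/12
p[-4,-1,0,1] = (-4 - (-3/4)) / (1 - (-4)) = -13/20
p[-1,0,1,4] = (25/12 - (-4)) / (4 - (-1)) = 73/60
p[-4,-1,0,1,4] = (73/60 - (-13/20)) / (4 - (-4)) = 7/30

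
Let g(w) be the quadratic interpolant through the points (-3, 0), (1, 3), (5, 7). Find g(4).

189/32

Using Newton's divided-difference form:
g[-3,1] = (3 - 0) / (1 - (-3)) = 3/4
g[1,5] = (7 - 3) / (5 - 1) = 1
g[-3,1,5] = (1 - 3/4) / (5 - (-3)) = 1/32
g(4) = 0 + (3/4)·(7) + (1/32)·(7)·(3) = 189/32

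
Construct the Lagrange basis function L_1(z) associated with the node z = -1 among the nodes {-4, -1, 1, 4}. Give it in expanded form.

L_1(z) = (z + 4)(z - 1)(z - 4) / [(3)·(-2)·(-5)]
       = (z^3 - z^2 - 16z + 16) / (30)

L_1(z) = (1/30)z^3 - (1/30)z^2 - (8/15)z + 8/15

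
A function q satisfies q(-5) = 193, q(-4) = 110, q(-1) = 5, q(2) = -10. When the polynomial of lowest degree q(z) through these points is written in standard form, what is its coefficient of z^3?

-1

The leading coefficient equals the top divided difference q[-5,-4,-1,2].
q[-5,-4] = (110 - 193) / (-4 - (-5)) = -83
q[-4,-1] = (5 - 110) / (-1 - (-4)) = -35
q[-1,2] = (-10 - 5) / (2 - (-1)) = -5
q[-5,-4,-1] = (-35 - (-83)) / (-1 - (-5)) = 12
q[-4,-1,2] = (-5 - (-35)) / (2 - (-4)) = 5
q[-5,-4,-1,2] = (5 - 12) / (2 - (-5)) = -1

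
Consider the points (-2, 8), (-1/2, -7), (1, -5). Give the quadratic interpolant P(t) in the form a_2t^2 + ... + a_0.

Newton's divided differences:
P[-2,-1/2] = (-7 - 8) / (-1/2 - (-2)) = -10
P[-1/2,1] = (-5 - (-7)) / (1 - (-1/2)) = 4/3
P[-2,-1/2,1] = (4/3 - (-10)) / (1 - (-2)) = 34/9
P(t) = 8 + (-10)·(t + 2) + (34/9)·(t + 2)(t + 1/2)
Expanding: P(t) = (34/9)t^2 - (5/9)t - 74/9

P(t) = (34/9)t^2 - (5/9)t - 74/9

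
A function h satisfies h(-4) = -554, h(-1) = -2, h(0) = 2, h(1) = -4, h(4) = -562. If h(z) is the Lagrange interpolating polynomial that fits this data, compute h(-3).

Evaluate each Lagrange basis at z = -3:
L_0(-3) = (-2)·(-3)·(-4)·(-7)/[(-3)·(-4)·(-5)·(-8)] = 7/20
L_1(-3) = (1)·(-3)·(-4)·(-7)/[(3)·(-1)·(-2)·(-5)] = 14/5
L_2(-3) = (1)·(-2)·(-4)·(-7)/[(4)·(1)·(-1)·(-4)] = -7/2
L_3(-3) = (1)·(-2)·(-3)·(-7)/[(5)·(2)·(1)·(-3)] = 7/5
L_4(-3) = (1)·(-2)·(-3)·(-4)/[(8)·(5)·(4)·(3)] = -1/20
Sum: (-554)·(7/20) + (-2)·(14/5) + 2·(-7/2) + (-4)·(7/5) + (-562)·(-1/20) = -184

-184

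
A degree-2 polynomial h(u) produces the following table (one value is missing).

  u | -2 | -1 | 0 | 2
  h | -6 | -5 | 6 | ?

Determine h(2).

58

The 3 known values determine h uniquely (degree ≤ 2).
Evaluate each Lagrange basis at u = 2:
L_0(2) = (3)·(2)/[(-1)·(-2)] = 3
L_1(2) = (4)·(2)/[(1)·(-1)] = -8
L_2(2) = (4)·(3)/[(2)·(1)] = 6
Sum: (-6)·(3) + (-5)·(-8) + 6·(6) = 58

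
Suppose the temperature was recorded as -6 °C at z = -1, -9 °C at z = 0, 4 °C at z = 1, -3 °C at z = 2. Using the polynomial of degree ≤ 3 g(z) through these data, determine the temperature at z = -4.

L_0(-4) = (-4)·(-5)·(-6)/[(-1)·(-2)·(-3)] = 20
L_1(-4) = (-3)·(-5)·(-6)/[(1)·(-1)·(-2)] = -45
L_2(-4) = (-3)·(-4)·(-6)/[(2)·(1)·(-1)] = 36
L_3(-4) = (-3)·(-4)·(-5)/[(3)·(2)·(1)] = -10
Sum: (-6)·(20) + (-9)·(-45) + 4·(36) + (-3)·(-10) = 459

459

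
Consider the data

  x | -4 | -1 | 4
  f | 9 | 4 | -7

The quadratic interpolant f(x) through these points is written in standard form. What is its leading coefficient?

The leading coefficient equals the top divided difference f[-4,-1,4].
f[-4,-1] = (4 - 9) / (-1 - (-4)) = -5/3
f[-1,4] = (-7 - 4) / (4 - (-1)) = -11/5
f[-4,-1,4] = (-11/5 - (-5/3)) / (4 - (-4)) = -1/15

-1/15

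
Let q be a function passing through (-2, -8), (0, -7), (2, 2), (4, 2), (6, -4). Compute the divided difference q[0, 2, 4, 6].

1/16

q[0,2] = (2 - (-7)) / (2 - 0) = 9/2
q[2,4] = (2 - 2) / (4 - 2) = 0
q[4,6] = (-4 - 2) / (6 - 4) = -3
q[0,2,4] = (0 - 9/2) / (4 - 0) = -9/8
q[2,4,6] = (-3 - 0) / (6 - 2) = -3/4
q[0,2,4,6] = (-3/4 - (-9/8)) / (6 - 0) = 1/16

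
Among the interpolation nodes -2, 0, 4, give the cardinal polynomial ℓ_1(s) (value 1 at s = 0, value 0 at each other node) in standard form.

ℓ_1(s) = (s + 2)(s - 4) / [(2)·(-4)]
       = (s^2 - 2s - 8) / (-8)

ℓ_1(s) = -(1/8)s^2 + (1/4)s + 1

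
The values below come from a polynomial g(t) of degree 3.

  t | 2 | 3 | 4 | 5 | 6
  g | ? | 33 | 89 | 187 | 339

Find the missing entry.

The 4 known values determine g uniquely (degree ≤ 3).
L_0(2) = (-2)·(-3)·(-4)/[(-1)·(-2)·(-3)] = 4
L_1(2) = (-1)·(-3)·(-4)/[(1)·(-1)·(-2)] = -6
L_2(2) = (-1)·(-2)·(-4)/[(2)·(1)·(-1)] = 4
L_3(2) = (-1)·(-2)·(-3)/[(3)·(2)·(1)] = -1
Sum: 33·(4) + 89·(-6) + 187·(4) + 339·(-1) = 7

7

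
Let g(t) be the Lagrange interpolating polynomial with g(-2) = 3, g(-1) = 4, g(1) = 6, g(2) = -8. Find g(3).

-42

Evaluate each Lagrange basis at t = 3:
L_0(3) = (4)·(2)·(1)/[(-1)·(-3)·(-4)] = -2/3
L_1(3) = (5)·(2)·(1)/[(1)·(-2)·(-3)] = 5/3
L_2(3) = (5)·(4)·(1)/[(3)·(2)·(-1)] = -10/3
L_3(3) = (5)·(4)·(2)/[(4)·(3)·(1)] = 10/3
Sum: 3·(-2/3) + 4·(5/3) + 6·(-10/3) + (-8)·(10/3) = -42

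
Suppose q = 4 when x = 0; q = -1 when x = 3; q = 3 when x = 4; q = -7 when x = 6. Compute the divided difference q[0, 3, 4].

17/12

q[0,3] = (-1 - 4) / (3 - 0) = -5/3
q[3,4] = (3 - (-1)) / (4 - 3) = 4
q[0,3,4] = (4 - (-5/3)) / (4 - 0) = 17/12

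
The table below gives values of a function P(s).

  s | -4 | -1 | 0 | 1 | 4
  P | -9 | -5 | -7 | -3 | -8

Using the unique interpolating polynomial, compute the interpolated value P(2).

167/40

Evaluate each Lagrange basis at s = 2:
L_0(2) = (3)·(2)·(1)·(-2)/[(-3)·(-4)·(-5)·(-8)] = -1/40
L_1(2) = (6)·(2)·(1)·(-2)/[(3)·(-1)·(-2)·(-5)] = 4/5
L_2(2) = (6)·(3)·(1)·(-2)/[(4)·(1)·(-1)·(-4)] = -9/4
L_3(2) = (6)·(3)·(2)·(-2)/[(5)·(2)·(1)·(-3)] = 12/5
L_4(2) = (6)·(3)·(2)·(1)/[(8)·(5)·(4)·(3)] = 3/40
Sum: (-9)·(-1/40) + (-5)·(4/5) + (-7)·(-9/4) + (-3)·(12/5) + (-8)·(3/40) = 167/40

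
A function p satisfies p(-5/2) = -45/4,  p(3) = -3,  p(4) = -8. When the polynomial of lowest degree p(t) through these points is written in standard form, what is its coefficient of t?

L_0(t) = (t - 3)(t - 4) / [143/4] = (4/143)t^2 - (28/143)t + 48/143
L_1(t) = (t + 5/2)(t - 4) / [-11/2] = -(2/11)t^2 + (3/11)t + 20/11
L_2(t) = (t + 5/2)(t - 3) / [13/2] = (2/13)t^2 - (1/13)t - 15/13
p(t) = (-45/4)·L_0 + (-3)·L_1 + (-8)·L_2
Only the coefficient of t is needed; take it from each L_i and combine:
(-45/4)·(-28/143) + (-3)·(3/11) + (-8)·(-1/13) = 2

2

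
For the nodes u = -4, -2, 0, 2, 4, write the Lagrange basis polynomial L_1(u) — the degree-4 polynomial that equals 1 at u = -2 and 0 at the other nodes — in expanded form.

L_1(u) = -(1/96)u^4 + (1/48)u^3 + (1/6)u^2 - (1/3)u

L_1(u) = (u + 4)u(u - 2)(u - 4) / [(2)·(-2)·(-4)·(-6)]
       = (u^4 - 2u^3 - 16u^2 + 32u) / (-96)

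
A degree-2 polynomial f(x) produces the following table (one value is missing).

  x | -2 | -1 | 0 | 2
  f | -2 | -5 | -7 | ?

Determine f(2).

The 3 known values determine f uniquely (degree ≤ 2).
L_0(2) = (3)·(2)/[(-1)·(-2)] = 3
L_1(2) = (4)·(2)/[(1)·(-1)] = -8
L_2(2) = (4)·(3)/[(2)·(1)] = 6
Sum: (-2)·(3) + (-5)·(-8) + (-7)·(6) = -8

-8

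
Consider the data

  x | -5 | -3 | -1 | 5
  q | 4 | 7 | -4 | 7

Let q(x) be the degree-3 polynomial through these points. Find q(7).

68

L_0(7) = (10)·(8)·(2)/[(-2)·(-4)·(-10)] = -2
L_1(7) = (12)·(8)·(2)/[(2)·(-2)·(-8)] = 6
L_2(7) = (12)·(10)·(2)/[(4)·(2)·(-6)] = -5
L_3(7) = (12)·(10)·(8)/[(10)·(8)·(6)] = 2
Sum: 4·(-2) + 7·(6) + (-4)·(-5) + 7·(2) = 68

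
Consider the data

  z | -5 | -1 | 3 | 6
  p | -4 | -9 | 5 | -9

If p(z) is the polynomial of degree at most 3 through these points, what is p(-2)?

-525/44

L_0(-2) = (-1)·(-5)·(-8)/[(-4)·(-8)·(-11)] = 5/44
L_1(-2) = (3)·(-5)·(-8)/[(4)·(-4)·(-7)] = 15/14
L_2(-2) = (3)·(-1)·(-8)/[(8)·(4)·(-3)] = -1/4
L_3(-2) = (3)·(-1)·(-5)/[(11)·(7)·(3)] = 5/77
Sum: (-4)·(5/44) + (-9)·(15/14) + 5·(-1/4) + (-9)·(5/77) = -525/44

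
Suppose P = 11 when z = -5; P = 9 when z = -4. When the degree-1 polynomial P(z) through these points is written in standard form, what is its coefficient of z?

Build the Lagrange basis polynomials:
L_0(z) = (z + 4) / [-1] = -z - 4
L_1(z) = (z + 5) / [1] = z + 5
P(z) = 11·L_0 + 9·L_1
Only the coefficient of z is needed; take it from each L_i and combine:
11·(-1) + 9·(1) = -2

-2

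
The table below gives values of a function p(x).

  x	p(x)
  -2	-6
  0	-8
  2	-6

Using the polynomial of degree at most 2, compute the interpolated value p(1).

-15/2

Evaluate each Lagrange basis at x = 1:
L_0(1) = (1)·(-1)/[(-2)·(-4)] = -1/8
L_1(1) = (3)·(-1)/[(2)·(-2)] = 3/4
L_2(1) = (3)·(1)/[(4)·(2)] = 3/8
Sum: (-6)·(-1/8) + (-8)·(3/4) + (-6)·(3/8) = -15/2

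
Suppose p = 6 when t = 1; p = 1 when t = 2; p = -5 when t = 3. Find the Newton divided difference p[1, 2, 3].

-1/2

p[1,2] = (1 - 6) / (2 - 1) = -5
p[2,3] = (-5 - 1) / (3 - 2) = -6
p[1,2,3] = (-6 - (-5)) / (3 - 1) = -1/2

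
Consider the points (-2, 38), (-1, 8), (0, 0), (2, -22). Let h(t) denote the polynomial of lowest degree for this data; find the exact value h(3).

Evaluate each Lagrange basis at t = 3:
L_0(3) = (4)·(3)·(1)/[(-1)·(-2)·(-4)] = -3/2
L_1(3) = (5)·(3)·(1)/[(1)·(-1)·(-3)] = 5
L_2(3) = (5)·(4)·(1)/[(2)·(1)·(-2)] = -5
L_3(3) = (5)·(4)·(3)/[(4)·(3)·(2)] = 5/2
Sum: 38·(-3/2) + 8·(5) + 0 + (-22)·(5/2) = -72

-72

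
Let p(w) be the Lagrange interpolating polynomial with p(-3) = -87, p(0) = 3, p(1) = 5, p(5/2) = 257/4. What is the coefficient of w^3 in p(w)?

4

L_0(w) = w(w - 1)(w - 5/2) / [-66] = -(1/66)w^3 + (7/132)w^2 - (5/132)w
L_1(w) = (w + 3)(w - 1)(w - 5/2) / [15/2] = (2/15)w^3 - (1/15)w^2 - (16/15)w + 1
L_2(w) = (w + 3)w(w - 5/2) / [-6] = -(1/6)w^3 - (1/12)w^2 + (5/4)w
L_3(w) = (w + 3)w(w - 1) / [165/8] = (8/165)w^3 + (16/165)w^2 - (8/55)w
p(w) = (-87)·L_0 + 3·L_1 + 5·L_2 + (257/4)·L_3
Only the coefficient of w^3 is needed; take it from each L_i and combine:
(-87)·(-1/66) + 3·(2/15) + 5·(-1/6) + (257/4)·(8/165) = 4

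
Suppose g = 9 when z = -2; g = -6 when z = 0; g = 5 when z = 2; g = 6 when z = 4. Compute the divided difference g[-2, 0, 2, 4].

-3/4

g[-2,0] = (-6 - 9) / (0 - (-2)) = -15/2
g[0,2] = (5 - (-6)) / (2 - 0) = 11/2
g[2,4] = (6 - 5) / (4 - 2) = 1/2
g[-2,0,2] = (11/2 - (-15/2)) / (2 - (-2)) = 13/4
g[0,2,4] = (1/2 - 11/2) / (4 - 0) = -5/4
g[-2,0,2,4] = (-5/4 - 13/4) / (4 - (-2)) = -3/4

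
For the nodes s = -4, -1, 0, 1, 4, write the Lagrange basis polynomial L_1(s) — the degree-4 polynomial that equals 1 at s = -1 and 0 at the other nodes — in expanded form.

L_1(s) = (s + 4)s(s - 1)(s - 4) / [(3)·(-1)·(-2)·(-5)]
       = (s^4 - s^3 - 16s^2 + 16s) / (-30)

L_1(s) = -(1/30)s^4 + (1/30)s^3 + (8/15)s^2 - (8/15)s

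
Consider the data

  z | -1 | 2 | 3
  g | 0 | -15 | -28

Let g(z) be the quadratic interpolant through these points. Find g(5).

L_0(5) = (3)·(2)/[(-3)·(-4)] = 1/2
L_1(5) = (6)·(2)/[(3)·(-1)] = -4
L_2(5) = (6)·(3)/[(4)·(1)] = 9/2
Sum: 0 + (-15)·(-4) + (-28)·(9/2) = -66

-66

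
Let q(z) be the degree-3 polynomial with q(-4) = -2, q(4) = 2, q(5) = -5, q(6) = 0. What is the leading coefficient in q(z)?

41/60

The leading coefficient equals the top divided difference q[-4,4,5,6].
q[-4,4] = (2 - (-2)) / (4 - (-4)) = 1/2
q[4,5] = (-5 - 2) / (5 - 4) = -7
q[5,6] = (0 - (-5)) / (6 - 5) = 5
q[-4,4,5] = (-7 - 1/2) / (5 - (-4)) = -5/6
q[4,5,6] = (5 - (-7)) / (6 - 4) = 6
q[-4,4,5,6] = (6 - (-5/6)) / (6 - (-4)) = 41/60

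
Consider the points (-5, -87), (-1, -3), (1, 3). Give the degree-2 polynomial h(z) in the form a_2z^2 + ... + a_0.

Build the Lagrange basis polynomials:
L_0(z) = (z + 1)(z - 1) / [24] = (1/24)z^2 - 1/24
L_1(z) = (z + 5)(z - 1) / [-8] = -(1/8)z^2 - (1/2)z + 5/8
L_2(z) = (z + 5)(z + 1) / [12] = (1/12)z^2 + (1/2)z + 5/12
h(z) = (-87)·L_0 + (-3)·L_1 + 3·L_2
  (-87)·L_0(z) = -(29/8)z^2 + 29/8
  (-3)·L_1(z) = (3/8)z^2 + (3/2)z - 15/8
  3·L_2(z) = (1/4)z^2 + (3/2)z + 5/4
Adding term by term: -3z^2 + 3z + 3

h(z) = -3z^2 + 3z + 3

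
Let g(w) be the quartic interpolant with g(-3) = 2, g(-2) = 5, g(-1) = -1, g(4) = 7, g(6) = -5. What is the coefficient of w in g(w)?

-1441/252

Build the Lagrange basis polynomials:
L_0(w) = (w + 2)(w + 1)(w - 4)(w - 6) / [126] = (1/126)w^4 - (1/18)w^3 - (2/63)w^2 + (26/63)w + 8/21
L_1(w) = (w + 3)(w + 1)(w - 4)(w - 6) / [-48] = -(1/48)w^4 + (1/8)w^3 + (13/48)w^2 - (11/8)w - 3/2
L_2(w) = (w + 3)(w + 2)(w - 4)(w - 6) / [70] = (1/70)w^4 - (1/14)w^3 - (2/7)w^2 + (6/7)w + 72/35
L_3(w) = (w + 3)(w + 2)(w + 1)(w - 6) / [-420] = -(1/420)w^4 + (5/84)w^2 + (1/7)w + 3/35
L_4(w) = (w + 3)(w + 2)(w + 1)(w - 4) / [1008] = (1/1008)w^4 + (1/504)w^3 - (13/1008)w^2 - (19/504)w - 1/42
g(w) = 2·L_0 + 5·L_1 + (-1)·L_2 + 7·L_3 + (-5)·L_4
Only the coefficient of w is needed; take it from each L_i and combine:
2·(26/63) + 5·(-11/8) + (-1)·(6/7) + 7·(1/7) + (-5)·(-19/504) = -1441/252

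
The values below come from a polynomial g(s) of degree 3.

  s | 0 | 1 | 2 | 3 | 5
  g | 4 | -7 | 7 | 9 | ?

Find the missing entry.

-171

The 4 known values determine g uniquely (degree ≤ 3).
Evaluate each Lagrange basis at s = 5:
L_0(5) = (4)·(3)·(2)/[(-1)·(-2)·(-3)] = -4
L_1(5) = (5)·(3)·(2)/[(1)·(-1)·(-2)] = 15
L_2(5) = (5)·(4)·(2)/[(2)·(1)·(-1)] = -20
L_3(5) = (5)·(4)·(3)/[(3)·(2)·(1)] = 10
Sum: 4·(-4) + (-7)·(15) + 7·(-20) + 9·(10) = -171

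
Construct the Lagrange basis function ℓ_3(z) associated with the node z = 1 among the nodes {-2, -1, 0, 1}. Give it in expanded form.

ℓ_3(z) = (1/6)z^3 + (1/2)z^2 + (1/3)z

ℓ_3(z) = (z + 2)(z + 1)z / [(3)·(2)·(1)]
       = (z^3 + 3z^2 + 2z) / (6)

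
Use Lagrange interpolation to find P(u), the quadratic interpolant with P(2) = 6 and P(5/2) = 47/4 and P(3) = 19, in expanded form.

Build the Lagrange basis polynomials:
L_0(u) = (u - 5/2)(u - 3) / [1/2] = 2u^2 - 11u + 15
L_1(u) = (u - 2)(u - 3) / [-1/4] = -4u^2 + 20u - 24
L_2(u) = (u - 2)(u - 5/2) / [1/2] = 2u^2 - 9u + 10
P(u) = 6·L_0 + (47/4)·L_1 + 19·L_2
  6·L_0(u) = 12u^2 - 66u + 90
  (47/4)·L_1(u) = -47u^2 + 235u - 282
  19·L_2(u) = 38u^2 - 171u + 190
Adding term by term: 3u^2 - 2u - 2

P(u) = 3u^2 - 2u - 2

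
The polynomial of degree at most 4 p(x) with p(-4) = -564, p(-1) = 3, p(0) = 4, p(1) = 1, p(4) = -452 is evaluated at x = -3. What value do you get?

Evaluate each Lagrange basis at x = -3:
L_0(-3) = (-2)·(-3)·(-4)·(-7)/[(-3)·(-4)·(-5)·(-8)] = 7/20
L_1(-3) = (1)·(-3)·(-4)·(-7)/[(3)·(-1)·(-2)·(-5)] = 14/5
L_2(-3) = (1)·(-2)·(-4)·(-7)/[(4)·(1)·(-1)·(-4)] = -7/2
L_3(-3) = (1)·(-2)·(-3)·(-7)/[(5)·(2)·(1)·(-3)] = 7/5
L_4(-3) = (1)·(-2)·(-3)·(-4)/[(8)·(5)·(4)·(3)] = -1/20
Sum: (-564)·(7/20) + 3·(14/5) + 4·(-7/2) + 1·(7/5) + (-452)·(-1/20) = -179

-179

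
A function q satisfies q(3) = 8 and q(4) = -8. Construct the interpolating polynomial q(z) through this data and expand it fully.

q(z) = -16z + 56

L_0(z) = (z - 4) / [-1] = -z + 4
L_1(z) = (z - 3) / [1] = z - 3
q(z) = 8·L_0 + (-8)·L_1
  8·L_0(z) = -8z + 32
  (-8)·L_1(z) = -8z + 24
Adding term by term: -16z + 56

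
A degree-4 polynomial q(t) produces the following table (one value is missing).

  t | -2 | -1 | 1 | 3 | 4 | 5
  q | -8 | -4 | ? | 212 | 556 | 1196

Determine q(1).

The 5 known values determine q uniquely (degree ≤ 4).
Evaluate each Lagrange basis at t = 1:
L_0(1) = (2)·(-2)·(-3)·(-4)/[(-1)·(-5)·(-6)·(-7)] = -8/35
L_1(1) = (3)·(-2)·(-3)·(-4)/[(1)·(-4)·(-5)·(-6)] = 3/5
L_2(1) = (3)·(2)·(-3)·(-4)/[(5)·(4)·(-1)·(-2)] = 9/5
L_3(1) = (3)·(2)·(-2)·(-4)/[(6)·(5)·(1)·(-1)] = -8/5
L_4(1) = (3)·(2)·(-2)·(-3)/[(7)·(6)·(2)·(1)] = 3/7
Sum: (-8)·(-8/35) + (-4)·(3/5) + 212·(9/5) + 556·(-8/5) + 1196·(3/7) = 4

4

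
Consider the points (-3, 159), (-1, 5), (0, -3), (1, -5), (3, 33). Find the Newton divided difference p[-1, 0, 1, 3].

1

p[-1,0] = (-3 - 5) / (0 - (-1)) = -8
p[0,1] = (-5 - (-3)) / (1 - 0) = -2
p[1,3] = (33 - (-5)) / (3 - 1) = 19
p[-1,0,1] = (-2 - (-8)) / (1 - (-1)) = 3
p[0,1,3] = (19 - (-2)) / (3 - 0) = 7
p[-1,0,1,3] = (7 - 3) / (3 - (-1)) = 1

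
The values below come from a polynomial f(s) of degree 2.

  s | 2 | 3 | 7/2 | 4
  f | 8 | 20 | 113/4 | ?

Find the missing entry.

The 3 known values determine f uniquely (degree ≤ 2).
L_0(4) = (1)·(1/2)/[(-1)·(-3/2)] = 1/3
L_1(4) = (2)·(1/2)/[(1)·(-1/2)] = -2
L_2(4) = (2)·(1)/[(3/2)·(1/2)] = 8/3
Sum: 8·(1/3) + 20·(-2) + 113/4·(8/3) = 38

38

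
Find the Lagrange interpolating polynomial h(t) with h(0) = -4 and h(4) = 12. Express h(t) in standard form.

h(t) = 4t - 4

Build the Lagrange basis polynomials:
L_0(t) = (t - 4) / [-4] = -(1/4)t + 1
L_1(t) = t / [4] = (1/4)t
h(t) = (-4)·L_0 + 12·L_1
  (-4)·L_0(t) = t - 4
  12·L_1(t) = 3t
Adding term by term: 4t - 4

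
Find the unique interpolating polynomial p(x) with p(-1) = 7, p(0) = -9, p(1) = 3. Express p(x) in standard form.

L_0(x) = x(x - 1) / [2] = (1/2)x^2 - (1/2)x
L_1(x) = (x + 1)(x - 1) / [-1] = -x^2 + 1
L_2(x) = (x + 1)x / [2] = (1/2)x^2 + (1/2)x
p(x) = 7·L_0 + (-9)·L_1 + 3·L_2
  7·L_0(x) = (7/2)x^2 - (7/2)x
  (-9)·L_1(x) = 9x^2 - 9
  3·L_2(x) = (3/2)x^2 + (3/2)x
Adding term by term: 14x^2 - 2x - 9

p(x) = 14x^2 - 2x - 9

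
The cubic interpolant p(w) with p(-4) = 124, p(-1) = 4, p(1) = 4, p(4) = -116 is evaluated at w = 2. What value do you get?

Evaluate each Lagrange basis at w = 2:
L_0(2) = (3)·(1)·(-2)/[(-3)·(-5)·(-8)] = 1/20
L_1(2) = (6)·(1)·(-2)/[(3)·(-2)·(-5)] = -2/5
L_2(2) = (6)·(3)·(-2)/[(5)·(2)·(-3)] = 6/5
L_3(2) = (6)·(3)·(1)/[(8)·(5)·(3)] = 3/20
Sum: 124·(1/20) + 4·(-2/5) + 4·(6/5) + (-116)·(3/20) = -8

-8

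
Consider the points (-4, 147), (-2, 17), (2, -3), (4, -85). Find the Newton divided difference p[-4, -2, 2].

10

p[-4,-2] = (17 - 147) / (-2 - (-4)) = -65
p[-2,2] = (-3 - 17) / (2 - (-2)) = -5
p[-4,-2,2] = (-5 - (-65)) / (2 - (-4)) = 10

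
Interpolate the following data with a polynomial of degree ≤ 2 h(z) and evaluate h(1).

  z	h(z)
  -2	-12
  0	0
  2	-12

L_0(1) = (1)·(-1)/[(-2)·(-4)] = -1/8
L_1(1) = (3)·(-1)/[(2)·(-2)] = 3/4
L_2(1) = (3)·(1)/[(4)·(2)] = 3/8
Sum: (-12)·(-1/8) + 0 + (-12)·(3/8) = -3

-3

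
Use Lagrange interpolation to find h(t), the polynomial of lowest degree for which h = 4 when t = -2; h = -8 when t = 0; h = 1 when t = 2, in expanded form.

Build the Lagrange basis polynomials:
L_0(t) = t(t - 2) / [8] = (1/8)t^2 - (1/4)t
L_1(t) = (t + 2)(t - 2) / [-4] = -(1/4)t^2 + 1
L_2(t) = (t + 2)t / [8] = (1/8)t^2 + (1/4)t
h(t) = 4·L_0 + (-8)·L_1 + 1·L_2
  4·L_0(t) = (1/2)t^2 - t
  (-8)·L_1(t) = 2t^2 - 8
  1·L_2(t) = (1/8)t^2 + (1/4)t
Adding term by term: (21/8)t^2 - (3/4)t - 8

h(t) = (21/8)t^2 - (3/4)t - 8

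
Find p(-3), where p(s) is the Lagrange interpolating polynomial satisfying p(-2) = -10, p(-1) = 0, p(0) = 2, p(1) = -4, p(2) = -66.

L_0(-3) = (-2)·(-3)·(-4)·(-5)/[(-1)·(-2)·(-3)·(-4)] = 5
L_1(-3) = (-1)·(-3)·(-4)·(-5)/[(1)·(-1)·(-2)·(-3)] = -10
L_2(-3) = (-1)·(-2)·(-4)·(-5)/[(2)·(1)·(-1)·(-2)] = 10
L_3(-3) = (-1)·(-2)·(-3)·(-5)/[(3)·(2)·(1)·(-1)] = -5
L_4(-3) = (-1)·(-2)·(-3)·(-4)/[(4)·(3)·(2)·(1)] = 1
Sum: (-10)·(5) + 0 + 2·(10) + (-4)·(-5) + (-66)·(1) = -76

-76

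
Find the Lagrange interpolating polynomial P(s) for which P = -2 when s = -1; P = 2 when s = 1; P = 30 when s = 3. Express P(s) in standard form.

P(s) = 3s^2 + 2s - 3

L_0(s) = (s - 1)(s - 3) / [8] = (1/8)s^2 - (1/2)s + 3/8
L_1(s) = (s + 1)(s - 3) / [-4] = -(1/4)s^2 + (1/2)s + 3/4
L_2(s) = (s + 1)(s - 1) / [8] = (1/8)s^2 - 1/8
P(s) = (-2)·L_0 + 2·L_1 + 30·L_2
  (-2)·L_0(s) = -(1/4)s^2 + s - 3/4
  2·L_1(s) = -(1/2)s^2 + s + 3/2
  30·L_2(s) = (15/4)s^2 - 15/4
Adding term by term: 3s^2 + 2s - 3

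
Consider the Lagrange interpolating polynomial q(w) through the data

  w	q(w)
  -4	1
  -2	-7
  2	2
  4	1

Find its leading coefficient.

-3/16

The leading coefficient equals the top divided difference q[-4,-2,2,4].
q[-4,-2] = (-7 - 1) / (-2 - (-4)) = -4
q[-2,2] = (2 - (-7)) / (2 - (-2)) = 9/4
q[2,4] = (1 - 2) / (4 - 2) = -1/2
q[-4,-2,2] = (9/4 - (-4)) / (2 - (-4)) = 25/24
q[-2,2,4] = (-1/2 - 9/4) / (4 - (-2)) = -11/24
q[-4,-2,2,4] = (-11/24 - 25/24) / (4 - (-4)) = -3/16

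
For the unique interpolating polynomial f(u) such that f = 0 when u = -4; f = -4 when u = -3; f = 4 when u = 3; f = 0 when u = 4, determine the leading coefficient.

Build the Lagrange basis polynomials:
L_0(u) = (u + 3)(u - 3)(u - 4) / [-56] = -(1/56)u^3 + (1/14)u^2 + (9/56)u - 9/14
L_1(u) = (u + 4)(u - 3)(u - 4) / [42] = (1/42)u^3 - (1/14)u^2 - (8/21)u + 8/7
L_2(u) = (u + 4)(u + 3)(u - 4) / [-42] = -(1/42)u^3 - (1/14)u^2 + (8/21)u + 8/7
L_3(u) = (u + 4)(u + 3)(u - 3) / [56] = (1/56)u^3 + (1/14)u^2 - (9/56)u - 9/14
f(u) = 0·L_0 + (-4)·L_1 + 4·L_2 + 0·L_3
Only the coefficient of u^3 is needed; take it from each L_i and combine:
0·(-1/56) + (-4)·(1/42) + 4·(-1/42) + 0·(1/56) = -4/21

-4/21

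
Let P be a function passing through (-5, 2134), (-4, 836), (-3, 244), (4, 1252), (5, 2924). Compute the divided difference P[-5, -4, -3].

353

P[-5,-4] = (836 - 2134) / (-4 - (-5)) = -1298
P[-4,-3] = (244 - 836) / (-3 - (-4)) = -592
P[-5,-4,-3] = (-592 - (-1298)) / (-3 - (-5)) = 353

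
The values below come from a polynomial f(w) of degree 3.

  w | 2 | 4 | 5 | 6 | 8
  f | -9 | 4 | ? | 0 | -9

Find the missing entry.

27/8

The 4 known values determine f uniquely (degree ≤ 3).
Evaluate each Lagrange basis at w = 5:
L_0(5) = (1)·(-1)·(-3)/[(-2)·(-4)·(-6)] = -1/16
L_1(5) = (3)·(-1)·(-3)/[(2)·(-2)·(-4)] = 9/16
L_2(5) = (3)·(1)·(-3)/[(4)·(2)·(-2)] = 9/16
L_3(5) = (3)·(1)·(-1)/[(6)·(4)·(2)] = -1/16
Sum: (-9)·(-1/16) + 4·(9/16) + 0 + (-9)·(-1/16) = 27/8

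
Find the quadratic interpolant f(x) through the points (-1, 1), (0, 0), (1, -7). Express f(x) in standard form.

L_0(x) = x(x - 1) / [2] = (1/2)x^2 - (1/2)x
L_1(x) = (x + 1)(x - 1) / [-1] = -x^2 + 1
L_2(x) = (x + 1)x / [2] = (1/2)x^2 + (1/2)x
f(x) = 1·L_0 + 0·L_1 + (-7)·L_2
  1·L_0(x) = (1/2)x^2 - (1/2)x
  0·L_1(x) = 0
  (-7)·L_2(x) = -(7/2)x^2 - (7/2)x
Adding term by term: -3x^2 - 4x

f(x) = -3x^2 - 4x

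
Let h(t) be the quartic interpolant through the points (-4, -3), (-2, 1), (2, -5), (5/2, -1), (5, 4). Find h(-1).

-467/78

Evaluate each Lagrange basis at t = -1:
L_0(-1) = (1)·(-3)·(-7/2)·(-6)/[(-2)·(-6)·(-13/2)·(-9)] = -7/78
L_1(-1) = (3)·(-3)·(-7/2)·(-6)/[(2)·(-4)·(-9/2)·(-7)] = 3/4
L_2(-1) = (3)·(1)·(-7/2)·(-6)/[(6)·(4)·(-1/2)·(-3)] = 7/4
L_3(-1) = (3)·(1)·(-3)·(-6)/[(13/2)·(9/2)·(1/2)·(-5/2)] = -96/65
L_4(-1) = (3)·(1)·(-3)·(-7/2)/[(9)·(7)·(3)·(5/2)] = 1/15
Sum: (-3)·(-7/78) + 1·(3/4) + (-5)·(7/4) + (-1)·(-96/65) + 4·(1/15) = -467/78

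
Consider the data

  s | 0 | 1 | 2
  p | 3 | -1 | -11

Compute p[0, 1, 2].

p[0,1] = (-1 - 3) / (1 - 0) = -4
p[1,2] = (-11 - (-1)) / (2 - 1) = -10
p[0,1,2] = (-10 - (-4)) / (2 - 0) = -3

-3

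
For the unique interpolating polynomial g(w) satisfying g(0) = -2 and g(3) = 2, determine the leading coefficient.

L_0(w) = (w - 3) / [-3] = -(1/3)w + 1
L_1(w) = w / [3] = (1/3)w
g(w) = (-2)·L_0 + 2·L_1
Only the coefficient of w is needed; take it from each L_i and combine:
(-2)·(-1/3) + 2·(1/3) = 4/3

4/3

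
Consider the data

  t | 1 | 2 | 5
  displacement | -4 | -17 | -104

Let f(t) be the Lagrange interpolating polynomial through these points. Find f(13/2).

-349/2

L_0(13/2) = (9/2)·(3/2)/[(-1)·(-4)] = 27/16
L_1(13/2) = (11/2)·(3/2)/[(1)·(-3)] = -11/4
L_2(13/2) = (11/2)·(9/2)/[(4)·(3)] = 33/16
Sum: (-4)·(27/16) + (-17)·(-11/4) + (-104)·(33/16) = -349/2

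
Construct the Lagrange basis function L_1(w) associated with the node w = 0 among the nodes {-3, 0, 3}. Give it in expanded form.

L_1(w) = (w + 3)(w - 3) / [(3)·(-3)]
       = (w^2 - 9) / (-9)

L_1(w) = -(1/9)w^2 + 1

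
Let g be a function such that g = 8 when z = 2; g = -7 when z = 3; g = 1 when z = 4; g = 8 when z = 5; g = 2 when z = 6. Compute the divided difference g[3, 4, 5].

-1/2

g[3,4] = (1 - (-7)) / (4 - 3) = 8
g[4,5] = (8 - 1) / (5 - 4) = 7
g[3,4,5] = (7 - 8) / (5 - 3) = -1/2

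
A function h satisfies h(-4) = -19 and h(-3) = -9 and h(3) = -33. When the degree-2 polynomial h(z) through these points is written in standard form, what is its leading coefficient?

-2

Build the Lagrange basis polynomials:
L_0(z) = (z + 3)(z - 3) / [7] = (1/7)z^2 - 9/7
L_1(z) = (z + 4)(z - 3) / [-6] = -(1/6)z^2 - (1/6)z + 2
L_2(z) = (z + 4)(z + 3) / [42] = (1/42)z^2 + (1/6)z + 2/7
h(z) = (-19)·L_0 + (-9)·L_1 + (-33)·L_2
Only the coefficient of z^2 is needed; take it from each L_i and combine:
(-19)·(1/7) + (-9)·(-1/6) + (-33)·(1/42) = -2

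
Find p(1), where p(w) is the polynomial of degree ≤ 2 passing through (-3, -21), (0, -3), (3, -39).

-9

Using Newton's divided-difference form:
p[-3,0] = (-3 - (-21)) / (0 - (-3)) = 6
p[0,3] = (-39 - (-3)) / (3 - 0) = -12
p[-3,0,3] = (-12 - 6) / (3 - (-3)) = -3
p(1) = -21 + 6·(4) + (-3)·(4)·(1) = -9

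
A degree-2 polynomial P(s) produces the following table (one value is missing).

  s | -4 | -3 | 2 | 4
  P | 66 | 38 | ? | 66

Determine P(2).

18

The 3 known values determine P uniquely (degree ≤ 2).
Evaluate each Lagrange basis at s = 2:
L_0(2) = (5)·(-2)/[(-1)·(-8)] = -5/4
L_1(2) = (6)·(-2)/[(1)·(-7)] = 12/7
L_2(2) = (6)·(5)/[(8)·(7)] = 15/28
Sum: 66·(-5/4) + 38·(12/7) + 66·(15/28) = 18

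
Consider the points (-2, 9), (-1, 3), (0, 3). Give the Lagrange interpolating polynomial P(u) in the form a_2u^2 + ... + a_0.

P(u) = 3u^2 + 3u + 3

Build the Lagrange basis polynomials:
L_0(u) = (u + 1)u / [2] = (1/2)u^2 + (1/2)u
L_1(u) = (u + 2)u / [-1] = -u^2 - 2u
L_2(u) = (u + 2)(u + 1) / [2] = (1/2)u^2 + (3/2)u + 1
P(u) = 9·L_0 + 3·L_1 + 3·L_2
  9·L_0(u) = (9/2)u^2 + (9/2)u
  3·L_1(u) = -3u^2 - 6u
  3·L_2(u) = (3/2)u^2 + (9/2)u + 3
Adding term by term: 3u^2 + 3u + 3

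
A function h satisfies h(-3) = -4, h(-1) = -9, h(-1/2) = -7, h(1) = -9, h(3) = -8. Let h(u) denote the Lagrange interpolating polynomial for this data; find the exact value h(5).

4386/35

Evaluate each Lagrange basis at u = 5:
L_0(5) = (6)·(11/2)·(4)·(2)/[(-2)·(-5/2)·(-4)·(-6)] = 11/5
L_1(5) = (8)·(11/2)·(4)·(2)/[(2)·(-1/2)·(-2)·(-4)] = -44
L_2(5) = (8)·(6)·(4)·(2)/[(5/2)·(1/2)·(-3/2)·(-7/2)] = 2048/35
L_3(5) = (8)·(6)·(11/2)·(2)/[(4)·(2)·(3/2)·(-2)] = -22
L_4(5) = (8)·(6)·(11/2)·(4)/[(6)·(4)·(7/2)·(2)] = 44/7
Sum: (-4)·(11/5) + (-9)·(-44) + (-7)·(2048/35) + (-9)·(-22) + (-8)·(44/7) = 4386/35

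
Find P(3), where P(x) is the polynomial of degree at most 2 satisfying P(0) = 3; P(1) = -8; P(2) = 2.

Using Newton's divided-difference form:
P[0,1] = (-8 - 3) / (1 - 0) = -11
P[1,2] = (2 - (-8)) / (2 - 1) = 10
P[0,1,2] = (10 - (-11)) / (2 - 0) = 21/2
P(3) = 3 + (-11)·(3) + (21/2)·(3)·(2) = 33

33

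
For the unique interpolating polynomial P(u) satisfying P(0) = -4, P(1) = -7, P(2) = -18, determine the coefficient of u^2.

L_0(u) = (u - 1)(u - 2) / [2] = (1/2)u^2 - (3/2)u + 1
L_1(u) = u(u - 2) / [-1] = -u^2 + 2u
L_2(u) = u(u - 1) / [2] = (1/2)u^2 - (1/2)u
P(u) = (-4)·L_0 + (-7)·L_1 + (-18)·L_2
Only the coefficient of u^2 is needed; take it from each L_i and combine:
(-4)·(1/2) + (-7)·(-1) + (-18)·(1/2) = -4

-4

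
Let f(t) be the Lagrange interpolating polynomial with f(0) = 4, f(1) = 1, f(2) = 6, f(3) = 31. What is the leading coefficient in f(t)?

The leading coefficient equals the top divided difference f[0,1,2,3].
f[0,1] = (1 - 4) / (1 - 0) = -3
f[1,2] = (6 - 1) / (2 - 1) = 5
f[2,3] = (31 - 6) / (3 - 2) = 25
f[0,1,2] = (5 - (-3)) / (2 - 0) = 4
f[1,2,3] = (25 - 5) / (3 - 1) = 10
f[0,1,2,3] = (10 - 4) / (3 - 0) = 2

2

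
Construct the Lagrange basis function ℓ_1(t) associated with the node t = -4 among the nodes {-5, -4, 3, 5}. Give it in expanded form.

ℓ_1(t) = (t + 5)(t - 3)(t - 5) / [(1)·(-7)·(-9)]
       = (t^3 - 3t^2 - 25t + 75) / (63)

ℓ_1(t) = (1/63)t^3 - (1/21)t^2 - (25/63)t + 25/21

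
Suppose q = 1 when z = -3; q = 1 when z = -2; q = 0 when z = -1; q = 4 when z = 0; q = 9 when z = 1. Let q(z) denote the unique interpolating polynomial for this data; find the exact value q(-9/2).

-2471/64

L_0(-9/2) = (-5/2)·(-7/2)·(-9/2)·(-11/2)/[(-1)·(-2)·(-3)·(-4)] = 1155/128
L_1(-9/2) = (-3/2)·(-7/2)·(-9/2)·(-11/2)/[(1)·(-1)·(-2)·(-3)] = -693/32
L_2(-9/2) = (-3/2)·(-5/2)·(-9/2)·(-11/2)/[(2)·(1)·(-1)·(-2)] = 1485/64
L_3(-9/2) = (-3/2)·(-5/2)·(-7/2)·(-11/2)/[(3)·(2)·(1)·(-1)] = -385/32
L_4(-9/2) = (-3/2)·(-5/2)·(-7/2)·(-9/2)/[(4)·(3)·(2)·(1)] = 315/128
Sum: 1·(1155/128) + 1·(-693/32) + 0 + 4·(-385/32) + 9·(315/128) = -2471/64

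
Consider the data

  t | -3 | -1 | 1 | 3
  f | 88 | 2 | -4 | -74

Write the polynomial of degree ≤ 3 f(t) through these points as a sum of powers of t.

f(t) = -3t^3 + t^2 - 2

Build the Lagrange basis polynomials:
L_0(t) = (t + 1)(t - 1)(t - 3) / [-48] = -(1/48)t^3 + (1/16)t^2 + (1/48)t - 1/16
L_1(t) = (t + 3)(t - 1)(t - 3) / [16] = (1/16)t^3 - (1/16)t^2 - (9/16)t + 9/16
L_2(t) = (t + 3)(t + 1)(t - 3) / [-16] = -(1/16)t^3 - (1/16)t^2 + (9/16)t + 9/16
L_3(t) = (t + 3)(t + 1)(t - 1) / [48] = (1/48)t^3 + (1/16)t^2 - (1/48)t - 1/16
f(t) = 88·L_0 + 2·L_1 + (-4)·L_2 + (-74)·L_3
  88·L_0(t) = -(11/6)t^3 + (11/2)t^2 + (11/6)t - 11/2
  2·L_1(t) = (1/8)t^3 - (1/8)t^2 - (9/8)t + 9/8
  (-4)·L_2(t) = (1/4)t^3 + (1/4)t^2 - (9/4)t - 9/4
  (-74)·L_3(t) = -(37/24)t^3 - (37/8)t^2 + (37/24)t + 37/8
Adding term by term: -3t^3 + t^2 - 2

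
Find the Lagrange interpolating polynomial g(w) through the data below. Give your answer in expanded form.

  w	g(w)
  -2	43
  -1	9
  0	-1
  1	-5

Build the Lagrange basis polynomials:
L_0(w) = (w + 1)w(w - 1) / [-6] = -(1/6)w^3 + (1/6)w
L_1(w) = (w + 2)w(w - 1) / [2] = (1/2)w^3 + (1/2)w^2 - w
L_2(w) = (w + 2)(w + 1)(w - 1) / [-2] = -(1/2)w^3 - w^2 + (1/2)w + 1
L_3(w) = (w + 2)(w + 1)w / [6] = (1/6)w^3 + (1/2)w^2 + (1/3)w
g(w) = 43·L_0 + 9·L_1 + (-1)·L_2 + (-5)·L_3
  43·L_0(w) = -(43/6)w^3 + (43/6)w
  9·L_1(w) = (9/2)w^3 + (9/2)w^2 - 9w
  (-1)·L_2(w) = (1/2)w^3 + w^2 - (1/2)w - 1
  (-5)·L_3(w) = -(5/6)w^3 - (5/2)w^2 - (5/3)w
Adding term by term: -3w^3 + 3w^2 - 4w - 1

g(w) = -3w^3 + 3w^2 - 4w - 1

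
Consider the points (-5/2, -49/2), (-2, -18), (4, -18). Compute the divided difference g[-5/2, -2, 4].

-2

g[-5/2,-2] = (-18 - (-49/2)) / (-2 - (-5/2)) = 13
g[-2,4] = (-18 - (-18)) / (4 - (-2)) = 0
g[-5/2,-2,4] = (0 - 13) / (4 - (-5/2)) = -2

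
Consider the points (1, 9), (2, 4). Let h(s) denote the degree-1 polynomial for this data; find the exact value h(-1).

19

Evaluate each Lagrange basis at s = -1:
L_0(-1) = (-3)/[(-1)] = 3
L_1(-1) = (-2)/[(1)] = -2
Sum: 9·(3) + 4·(-2) = 19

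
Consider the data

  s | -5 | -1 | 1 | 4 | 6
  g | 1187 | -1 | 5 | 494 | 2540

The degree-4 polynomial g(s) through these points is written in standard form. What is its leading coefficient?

Build the Lagrange basis polynomials:
L_0(s) = (s + 1)(s - 1)(s - 4)(s - 6) / [2376] = (1/2376)s^4 - (5/1188)s^3 + (23/2376)s^2 + (5/1188)s - 1/99
L_1(s) = (s + 5)(s - 1)(s - 4)(s - 6) / [-280] = -(1/280)s^4 + (3/140)s^3 + (3/40)s^2 - (73/140)s + 3/7
L_2(s) = (s + 5)(s + 1)(s - 4)(s - 6) / [180] = (1/180)s^4 - (1/45)s^3 - (31/180)s^2 + (47/90)s + 2/3
L_3(s) = (s + 5)(s + 1)(s - 1)(s - 6) / [-270] = -(1/270)s^4 + (1/270)s^3 + (31/270)s^2 - (1/270)s - 1/9
L_4(s) = (s + 5)(s + 1)(s - 1)(s - 4) / [770] = (1/770)s^4 + (1/770)s^3 - (3/110)s^2 - (1/770)s + 2/77
g(s) = 1187·L_0 + (-1)·L_1 + 5·L_2 + 494·L_3 + 2540·L_4
Only the coefficient of s^4 is needed; take it from each L_i and combine:
1187·(1/2376) + (-1)·(-1/280) + 5·(1/180) + 494·(-1/270) + 2540·(1/770) = 2

2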